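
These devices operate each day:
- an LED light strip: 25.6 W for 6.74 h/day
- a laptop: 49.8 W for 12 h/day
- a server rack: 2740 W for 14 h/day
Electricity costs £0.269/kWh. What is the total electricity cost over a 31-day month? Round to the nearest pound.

£326

LED light strip: 25.6 W × 6.74 h × 31 d = 5,349 Wh = 5.349 kWh
laptop: 49.8 W × 12 h × 31 d = 18,526 Wh = 18.53 kWh
server rack: 2740 W × 14 h × 31 d = 1,189,160 Wh = 1,189 kWh
Total energy = 5.349 + 18.53 + 1,189 = 1,213 kWh
Cost = 1,213 kWh × £0.269 = £326.31 ≈ £326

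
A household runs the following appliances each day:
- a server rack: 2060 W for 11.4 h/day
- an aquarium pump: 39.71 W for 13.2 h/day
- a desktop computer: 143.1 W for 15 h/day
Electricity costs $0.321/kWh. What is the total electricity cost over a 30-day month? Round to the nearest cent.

server rack: 2060 W × 11.4 h × 30 d = 704,520 Wh = 704.5 kWh
aquarium pump: 39.71 W × 13.2 h × 30 d = 15,725 Wh = 15.73 kWh
desktop computer: 143.1 W × 15 h × 30 d = 64,395 Wh = 64.39 kWh
Total energy = 704.5 + 15.73 + 64.39 = 784.6 kWh
Cost = 784.6 kWh × $0.321 = $251.87

$251.87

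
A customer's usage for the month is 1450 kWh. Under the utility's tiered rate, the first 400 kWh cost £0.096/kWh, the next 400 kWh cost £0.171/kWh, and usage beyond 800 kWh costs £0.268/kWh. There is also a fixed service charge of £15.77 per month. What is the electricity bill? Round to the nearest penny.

First 400 kWh × £0.096 = £38.40
Next 400 kWh × £0.171 = £68.40
Remaining 650 kWh × £0.268 = £174.20
Energy charge = £281.00; + service £15.77 = £296.77

£296.77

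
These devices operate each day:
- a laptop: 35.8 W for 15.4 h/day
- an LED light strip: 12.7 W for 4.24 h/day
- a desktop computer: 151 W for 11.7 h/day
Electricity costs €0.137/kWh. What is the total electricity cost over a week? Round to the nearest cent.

laptop: 35.8 W × 15.4 h × 7 d = 3,859 Wh = 3.859 kWh
LED light strip: 12.7 W × 4.24 h × 7 d = 377 Wh = 0.3769 kWh
desktop computer: 151 W × 11.7 h × 7 d = 12,367 Wh = 12.37 kWh
Total energy = 3.859 + 0.3769 + 12.37 = 16.6 kWh
Cost = 16.6 kWh × €0.137 = €2.27

€2.27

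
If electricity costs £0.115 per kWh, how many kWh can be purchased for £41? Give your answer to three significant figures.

357 kWh

£41 / £0.115 per kWh = 356.5 kWh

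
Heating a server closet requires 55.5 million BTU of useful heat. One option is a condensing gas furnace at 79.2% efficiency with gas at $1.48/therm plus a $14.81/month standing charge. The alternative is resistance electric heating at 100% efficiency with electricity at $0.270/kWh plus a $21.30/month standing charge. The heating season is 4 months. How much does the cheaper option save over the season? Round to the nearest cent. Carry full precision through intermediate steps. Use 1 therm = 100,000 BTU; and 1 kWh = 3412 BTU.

Heat load = 55.5 × 10⁶ BTU = 55,500,000 BTU
Gas: input = 55,500,000 / 0.792 = 70,075,758 BTU = 700.8 therm → 700.8 × $1.48 = $1,037.12; + 4 × $14.81 standing = $1,096.36
Electric: 55,500,000 BTU / 3412 = 16,270 kWh → × $0.270 = $4,391.85; + 4 × $21.30 standing = $4,477.05
Difference = |$1,096.36 − $4,477.05| = $3,380.69

$3380.69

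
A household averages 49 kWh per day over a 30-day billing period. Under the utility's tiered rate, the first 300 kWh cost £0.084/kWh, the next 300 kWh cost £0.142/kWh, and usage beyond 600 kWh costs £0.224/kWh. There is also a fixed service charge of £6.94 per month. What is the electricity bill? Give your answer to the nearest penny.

£269.62

Usage = 49 kWh/day × 30 days = 1470 kWh
First 300 kWh × £0.084 = £25.20
Next 300 kWh × £0.142 = £42.60
Remaining 870 kWh × £0.224 = £194.88
Energy charge = £262.68; + service £6.94 = £269.62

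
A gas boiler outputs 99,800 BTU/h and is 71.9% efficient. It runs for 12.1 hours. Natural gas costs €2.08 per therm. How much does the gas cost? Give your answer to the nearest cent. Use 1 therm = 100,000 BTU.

Heat delivered = 99,800 BTU/h × 12.1 h = 1,207,580 BTU
Gas input = 1,207,580 / 0.719 = 1,679,527 BTU
= 1,679,527 / 100,000 = 16.8 therm
Cost = 16.8 × €2.08/therm = €34.93

€34.93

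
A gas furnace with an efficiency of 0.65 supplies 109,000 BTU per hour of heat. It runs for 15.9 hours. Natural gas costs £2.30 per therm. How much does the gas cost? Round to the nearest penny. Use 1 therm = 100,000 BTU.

Heat delivered = 109,000 BTU/h × 15.9 h = 1,733,100 BTU
Gas input = 1,733,100 / 0.65 = 2,666,308 BTU
= 2,666,308 / 100,000 = 26.66 therm
Cost = 26.66 × £2.30/therm = £61.33

£61.33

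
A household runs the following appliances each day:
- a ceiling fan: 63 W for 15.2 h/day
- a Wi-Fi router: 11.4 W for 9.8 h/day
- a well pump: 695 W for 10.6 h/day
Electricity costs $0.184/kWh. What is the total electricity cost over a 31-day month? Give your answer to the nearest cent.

$48.12

ceiling fan: 63 W × 15.2 h × 31 d = 29,686 Wh = 29.69 kWh
Wi-Fi router: 11.4 W × 9.8 h × 31 d = 3,463 Wh = 3.463 kWh
well pump: 695 W × 10.6 h × 31 d = 228,377 Wh = 228.4 kWh
Total energy = 29.69 + 3.463 + 228.4 = 261.5 kWh
Cost = 261.5 kWh × $0.184 = $48.12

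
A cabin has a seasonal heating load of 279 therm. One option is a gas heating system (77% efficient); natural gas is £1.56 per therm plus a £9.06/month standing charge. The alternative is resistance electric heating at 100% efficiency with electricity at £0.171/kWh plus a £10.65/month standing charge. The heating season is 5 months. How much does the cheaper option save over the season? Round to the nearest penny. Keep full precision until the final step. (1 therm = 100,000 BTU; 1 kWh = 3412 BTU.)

£840.97

Heat load = 279 therm × 100,000 = 27,900,000 BTU
Gas: input = 27,900,000 / 0.77 = 36,233,766 BTU = 362.3 therm → 362.3 × £1.56 = £565.25; + 5 × £9.06 standing = £610.55
Electric: 27,900,000 BTU / 3412 = 8,177 kWh → × £0.171 = £1,398.27; + 5 × £10.65 standing = £1,451.52
Difference = |£610.55 − £1,451.52| = £840.97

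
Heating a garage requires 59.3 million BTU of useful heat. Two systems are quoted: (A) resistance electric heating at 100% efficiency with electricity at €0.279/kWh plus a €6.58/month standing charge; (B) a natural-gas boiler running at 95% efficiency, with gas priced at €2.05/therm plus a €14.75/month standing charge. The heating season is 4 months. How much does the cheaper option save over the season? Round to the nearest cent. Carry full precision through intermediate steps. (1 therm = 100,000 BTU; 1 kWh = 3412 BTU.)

Heat load = 59.3 × 10⁶ BTU = 59,300,000 BTU
Gas: input = 59,300,000 / 0.950 = 62,421,053 BTU = 624.2 therm → 624.2 × €2.05 = €1,279.63; + 4 × €14.75 standing = €1,338.63
Electric: 59,300,000 BTU / 3412 = 17,380 kWh → × €0.279 = €4,848.97; + 4 × €6.58 standing = €4,875.29
Difference = |€1,338.63 − €4,875.29| = €3,536.66

€3536.66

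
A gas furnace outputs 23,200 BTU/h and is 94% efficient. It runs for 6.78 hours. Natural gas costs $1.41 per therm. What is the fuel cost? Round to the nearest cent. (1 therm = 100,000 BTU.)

$2.36

Heat delivered = 23,200 BTU/h × 6.78 h = 157,296 BTU
Gas input = 157,296 / 0.94 = 167,336 BTU
= 167,336 / 100,000 = 1.673 therm
Cost = 1.673 × $1.41/therm = $2.36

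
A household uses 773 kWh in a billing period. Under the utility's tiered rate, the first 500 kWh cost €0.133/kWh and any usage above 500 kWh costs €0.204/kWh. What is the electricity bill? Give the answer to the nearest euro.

First 500 kWh × €0.133 = €66.50
Remaining 273 kWh × €0.204 = €55.69
Total = €122.19 ≈ €122

€122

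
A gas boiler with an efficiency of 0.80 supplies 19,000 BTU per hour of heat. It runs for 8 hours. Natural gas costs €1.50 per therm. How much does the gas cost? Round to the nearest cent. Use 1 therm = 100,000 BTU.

€2.85

Heat delivered = 19,000 BTU/h × 8 h = 152,000 BTU
Gas input = 152,000 / 0.80 = 190,000 BTU
= 190,000 / 100,000 = 1.9 therm
Cost = 1.9 × €1.50/therm = €2.85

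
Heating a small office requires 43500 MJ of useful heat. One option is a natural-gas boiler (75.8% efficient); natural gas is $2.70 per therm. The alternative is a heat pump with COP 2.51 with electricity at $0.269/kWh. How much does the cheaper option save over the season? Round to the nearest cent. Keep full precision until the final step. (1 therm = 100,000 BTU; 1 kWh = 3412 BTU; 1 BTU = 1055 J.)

$173.59

Heat load = 43500 MJ = 43,500,000,000 J / 1055 = 41,232,227 BTU
Gas: input = 41,232,227 / 0.758 = 54,396,078 BTU = 544 therm → 544 × $2.70 = $1,468.69
Heat pump: 41,232,227 BTU / 3412 = 12,080 kWh heat; / 2.51 = 4,815 kWh in → × $0.269 = $1,295.11
Difference = |$1,468.69 − $1,295.11| = $173.59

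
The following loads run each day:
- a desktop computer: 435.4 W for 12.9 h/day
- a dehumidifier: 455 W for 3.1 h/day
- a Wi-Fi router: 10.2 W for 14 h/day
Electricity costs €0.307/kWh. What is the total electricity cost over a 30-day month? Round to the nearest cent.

€66.04

desktop computer: 435.4 W × 12.9 h × 30 d = 168,500 Wh = 168.5 kWh
dehumidifier: 455 W × 3.1 h × 30 d = 42,315 Wh = 42.31 kWh
Wi-Fi router: 10.2 W × 14 h × 30 d = 4,284 Wh = 4.284 kWh
Total energy = 168.5 + 42.31 + 4.284 = 215.1 kWh
Cost = 215.1 kWh × €0.307 = €66.04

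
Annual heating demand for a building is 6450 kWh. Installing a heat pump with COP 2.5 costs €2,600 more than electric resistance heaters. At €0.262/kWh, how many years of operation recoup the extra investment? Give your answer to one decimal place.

Resistance: 6450 kWh × €0.262 = €1,689.90/yr
Heat pump: 6450 / 2.5 = 2580 kWh in → × €0.262 = €675.96/yr
Annual savings = €1,013.94
Payback = €2,600 / €1,013.94 = 2.56 years

2.6 years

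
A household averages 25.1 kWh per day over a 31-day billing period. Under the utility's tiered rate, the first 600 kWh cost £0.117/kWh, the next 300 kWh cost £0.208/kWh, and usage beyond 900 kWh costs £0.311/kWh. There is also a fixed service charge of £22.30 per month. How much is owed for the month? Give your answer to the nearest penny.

Usage = 25.1 kWh/day × 31 days = 778.1 kWh
First 600 kWh × £0.117 = £70.20
Next 178.1 kWh × £0.208 = £37.04
Remaining tier: 0 kWh (not reached)
Energy charge = £107.24; + service £22.30 = £129.54

£129.54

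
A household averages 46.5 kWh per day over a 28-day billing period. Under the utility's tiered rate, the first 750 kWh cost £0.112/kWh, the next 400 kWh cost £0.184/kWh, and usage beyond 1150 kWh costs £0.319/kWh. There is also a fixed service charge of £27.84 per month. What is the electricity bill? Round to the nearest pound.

Usage = 46.5 kWh/day × 28 days = 1302 kWh
First 750 kWh × £0.112 = £84.00
Next 400 kWh × £0.184 = £73.60
Remaining 152 kWh × £0.319 = £48.49
Energy charge = £206.09; + service £27.84 = £233.93 ≈ £234

£234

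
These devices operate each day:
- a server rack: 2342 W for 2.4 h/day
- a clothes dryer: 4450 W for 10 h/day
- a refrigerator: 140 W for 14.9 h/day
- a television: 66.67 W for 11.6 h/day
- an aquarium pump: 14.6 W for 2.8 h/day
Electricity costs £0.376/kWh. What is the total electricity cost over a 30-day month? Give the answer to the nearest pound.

£598

server rack: 2342 W × 2.4 h × 30 d = 168,624 Wh = 168.6 kWh
clothes dryer: 4450 W × 10 h × 30 d = 1,335,000 Wh = 1,335 kWh
refrigerator: 140 W × 14.9 h × 30 d = 62,580 Wh = 62.58 kWh
television: 66.67 W × 11.6 h × 30 d = 23,201 Wh = 23.2 kWh
aquarium pump: 14.6 W × 2.8 h × 30 d = 1,226 Wh = 1.226 kWh
Total energy = 168.6 + 1,335 + 62.58 + 23.2 + 1.226 = 1,591 kWh
Cost = 1,591 kWh × £0.376 = £598.08 ≈ £598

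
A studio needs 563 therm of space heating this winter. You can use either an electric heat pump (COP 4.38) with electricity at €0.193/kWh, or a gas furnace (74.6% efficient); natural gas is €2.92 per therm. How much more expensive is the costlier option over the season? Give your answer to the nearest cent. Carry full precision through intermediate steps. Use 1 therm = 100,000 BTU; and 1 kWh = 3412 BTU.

Heat load = 563 therm × 100,000 = 56,300,000 BTU
Gas: input = 56,300,000 / 0.746 = 75,469,169 BTU = 754.7 therm → 754.7 × €2.92 = €2,203.70
Heat pump: 56,300,000 BTU / 3412 = 16,500 kWh heat; / 4.38 = 3,767 kWh in → × €0.193 = €727.08
Difference = |€2,203.70 − €727.08| = €1,476.62

€1476.62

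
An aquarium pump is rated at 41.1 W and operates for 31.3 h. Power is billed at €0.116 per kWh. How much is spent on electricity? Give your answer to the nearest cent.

€0.15

Energy = 41.1 W × 31.3 h = 1,286 Wh = 1.286 kWh
Cost = 1.286 kWh × €0.116/kWh = €0.15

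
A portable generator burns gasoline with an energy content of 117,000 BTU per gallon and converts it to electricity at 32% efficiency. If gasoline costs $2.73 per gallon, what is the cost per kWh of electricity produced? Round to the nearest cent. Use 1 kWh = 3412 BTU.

$0.25

Electrical output per gallon = 117,000 BTU × 0.32 / 3412 BTU/kWh = 10.97 kWh
Cost per kWh = $2.73 / 10.97 kWh = $0.249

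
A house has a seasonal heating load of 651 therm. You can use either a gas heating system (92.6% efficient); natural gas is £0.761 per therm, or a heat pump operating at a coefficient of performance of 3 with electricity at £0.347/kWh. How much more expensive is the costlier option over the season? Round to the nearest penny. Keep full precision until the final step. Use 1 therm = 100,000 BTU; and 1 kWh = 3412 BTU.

£1671.89

Heat load = 651 therm × 100,000 = 65,100,000 BTU
Gas: input = 65,100,000 / 0.926 = 70,302,376 BTU = 703 therm → 703 × £0.761 = £535.00
Heat pump: 65,100,000 BTU / 3412 = 19,080 kWh heat; / 3 = 6,360 kWh in → × £0.347 = £2,206.89
Difference = |£535.00 − £2,206.89| = £1,671.89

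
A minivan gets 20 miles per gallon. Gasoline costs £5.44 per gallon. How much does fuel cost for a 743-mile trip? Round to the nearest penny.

Fuel = 743 mi / 20 mpg = 37.15 gal
Cost = 37.15 gal × £5.44/gal = £202.10

£202.10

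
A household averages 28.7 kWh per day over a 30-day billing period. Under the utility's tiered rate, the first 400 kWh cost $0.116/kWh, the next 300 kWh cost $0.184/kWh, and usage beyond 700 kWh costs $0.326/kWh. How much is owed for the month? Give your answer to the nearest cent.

$154.09

Usage = 28.7 kWh/day × 30 days = 861 kWh
First 400 kWh × $0.116 = $46.40
Next 300 kWh × $0.184 = $55.20
Remaining 161 kWh × $0.326 = $52.49
Total = $154.09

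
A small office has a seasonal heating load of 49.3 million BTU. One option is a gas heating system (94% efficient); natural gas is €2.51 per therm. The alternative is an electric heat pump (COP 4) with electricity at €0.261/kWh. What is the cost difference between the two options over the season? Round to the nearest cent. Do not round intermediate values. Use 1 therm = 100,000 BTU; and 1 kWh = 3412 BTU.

€373.62

Heat load = 49.3 × 10⁶ BTU = 49,300,000 BTU
Gas: input = 49,300,000 / 0.94 = 52,446,809 BTU = 524.5 therm → 524.5 × €2.51 = €1,316.41
Heat pump: 49,300,000 BTU / 3412 = 14,450 kWh heat; / 4 = 3,612 kWh in → × €0.261 = €942.80
Difference = |€1,316.41 − €942.80| = €373.62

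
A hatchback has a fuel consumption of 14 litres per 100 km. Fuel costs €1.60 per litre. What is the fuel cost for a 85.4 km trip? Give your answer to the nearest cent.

€19.13

Fuel = 14 L/100 km × 85.4 km / 100 = 11.96 L
Cost = 11.96 L × €1.60/L = €19.13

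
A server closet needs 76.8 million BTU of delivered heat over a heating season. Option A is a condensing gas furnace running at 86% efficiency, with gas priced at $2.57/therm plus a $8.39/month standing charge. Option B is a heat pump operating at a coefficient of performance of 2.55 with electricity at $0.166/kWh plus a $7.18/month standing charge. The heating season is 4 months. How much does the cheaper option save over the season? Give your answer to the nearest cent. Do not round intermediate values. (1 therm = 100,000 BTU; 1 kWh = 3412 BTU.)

Heat load = 76.8 × 10⁶ BTU = 76,800,000 BTU
Gas: input = 76,800,000 / 0.860 = 89,302,326 BTU = 893 therm → 893 × $2.57 = $2,295.07; + 4 × $8.39 standing = $2,328.63
Heat pump: 76,800,000 BTU / 3412 = 22,510 kWh heat; / 2.55 = 8,827 kWh in → × $0.166 = $1,465.28; + 4 × $7.18 standing = $1,494.00
Difference = |$2,328.63 − $1,494.00| = $834.63

$834.63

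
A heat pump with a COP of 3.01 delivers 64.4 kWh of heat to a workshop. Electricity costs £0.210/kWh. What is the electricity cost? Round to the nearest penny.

Electrical input = 64.4 kWh / 3.01 = 21.4 kWh
Cost = 21.4 × £0.210/kWh = £4.49

£4.49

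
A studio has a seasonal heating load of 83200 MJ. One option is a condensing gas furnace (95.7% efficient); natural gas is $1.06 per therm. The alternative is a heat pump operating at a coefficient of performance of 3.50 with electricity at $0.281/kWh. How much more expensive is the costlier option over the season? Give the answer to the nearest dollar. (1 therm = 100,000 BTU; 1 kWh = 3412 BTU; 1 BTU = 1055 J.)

Heat load = 83200 MJ = 83,200,000,000 J / 1055 = 78,862,559 BTU
Gas: input = 78,862,559 / 0.957 = 82,406,018 BTU = 824.1 therm → 824.1 × $1.06 = $873.50
Heat pump: 78,862,559 BTU / 3412 = 23,110 kWh heat; / 3.50 = 6,604 kWh in → × $0.281 = $1,855.67
Difference = |$873.50 − $1,855.67| = $982.16 ≈ $982

$982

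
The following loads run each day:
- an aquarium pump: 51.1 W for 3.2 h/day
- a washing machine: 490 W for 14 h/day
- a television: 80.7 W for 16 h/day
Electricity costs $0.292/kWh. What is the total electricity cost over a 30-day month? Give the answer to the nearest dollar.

$73

aquarium pump: 51.1 W × 3.2 h × 30 d = 4,906 Wh = 4.906 kWh
washing machine: 490 W × 14 h × 30 d = 205,800 Wh = 205.8 kWh
television: 80.7 W × 16 h × 30 d = 38,736 Wh = 38.74 kWh
Total energy = 4.906 + 205.8 + 38.74 = 249.4 kWh
Cost = 249.4 kWh × $0.292 = $72.84 ≈ $73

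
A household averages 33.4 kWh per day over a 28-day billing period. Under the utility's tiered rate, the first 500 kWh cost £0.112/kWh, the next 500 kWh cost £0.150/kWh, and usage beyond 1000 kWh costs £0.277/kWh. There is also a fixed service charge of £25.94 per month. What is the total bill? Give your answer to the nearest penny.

Usage = 33.4 kWh/day × 28 days = 935.2 kWh
First 500 kWh × £0.112 = £56.00
Next 435.2 kWh × £0.150 = £65.28
Remaining tier: 0 kWh (not reached)
Energy charge = £121.28; + service £25.94 = £147.22

£147.22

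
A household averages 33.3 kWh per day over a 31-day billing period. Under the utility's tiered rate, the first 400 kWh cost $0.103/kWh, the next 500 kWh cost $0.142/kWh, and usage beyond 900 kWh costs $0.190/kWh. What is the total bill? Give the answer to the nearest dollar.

$137

Usage = 33.3 kWh/day × 31 days = 1032.3 kWh
First 400 kWh × $0.103 = $41.20
Next 500 kWh × $0.142 = $71.00
Remaining 132.3 kWh × $0.190 = $25.14
Total = $137.34 ≈ $137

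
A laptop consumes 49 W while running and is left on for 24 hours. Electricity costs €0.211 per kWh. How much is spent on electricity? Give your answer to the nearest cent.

Energy = 49 W × 24 h = 1,176 Wh = 1.176 kWh
Cost = 1.176 kWh × €0.211/kWh = €0.25

€0.25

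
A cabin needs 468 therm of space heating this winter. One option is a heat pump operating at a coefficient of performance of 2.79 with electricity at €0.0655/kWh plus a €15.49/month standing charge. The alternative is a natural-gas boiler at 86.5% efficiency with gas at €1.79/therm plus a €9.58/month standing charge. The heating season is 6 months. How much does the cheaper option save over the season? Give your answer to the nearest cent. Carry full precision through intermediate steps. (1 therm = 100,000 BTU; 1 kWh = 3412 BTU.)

€610.99

Heat load = 468 therm × 100,000 = 46,800,000 BTU
Gas: input = 46,800,000 / 0.865 = 54,104,046 BTU = 541 therm → 541 × €1.79 = €968.46; + 6 × €9.58 standing = €1,025.94
Heat pump: 46,800,000 BTU / 3412 = 13,720 kWh heat; / 2.79 = 4,916 kWh in → × €0.0655 = €322.01; + 6 × €15.49 standing = €414.95
Difference = |€1,025.94 − €414.95| = €610.99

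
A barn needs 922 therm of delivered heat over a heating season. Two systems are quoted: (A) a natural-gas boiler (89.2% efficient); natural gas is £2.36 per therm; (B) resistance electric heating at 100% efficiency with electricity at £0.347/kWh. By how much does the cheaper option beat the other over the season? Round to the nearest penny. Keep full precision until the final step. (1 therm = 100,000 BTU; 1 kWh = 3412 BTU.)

£6937.36

Heat load = 922 therm × 100,000 = 92,200,000 BTU
Gas: input = 92,200,000 / 0.892 = 103,363,229 BTU = 1,034 therm → 1,034 × £2.36 = £2,439.37
Electric: 92,200,000 BTU / 3412 = 27,020 kWh → × £0.347 = £9,376.73
Difference = |£2,439.37 − £9,376.73| = £6,937.36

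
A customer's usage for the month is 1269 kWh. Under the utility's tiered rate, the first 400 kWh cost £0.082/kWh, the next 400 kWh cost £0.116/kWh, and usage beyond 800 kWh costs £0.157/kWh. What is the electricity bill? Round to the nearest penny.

£152.83

First 400 kWh × £0.082 = £32.80
Next 400 kWh × £0.116 = £46.40
Remaining 469 kWh × £0.157 = £73.63
Total = £152.83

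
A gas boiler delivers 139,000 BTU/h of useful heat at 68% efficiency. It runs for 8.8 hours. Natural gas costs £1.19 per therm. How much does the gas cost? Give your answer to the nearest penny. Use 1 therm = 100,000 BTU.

£21.41

Heat delivered = 139,000 BTU/h × 8.8 h = 1,223,200 BTU
Gas input = 1,223,200 / 0.680 = 1,798,824 BTU
= 1,798,824 / 100,000 = 17.99 therm
Cost = 17.99 × £1.19/therm = £21.41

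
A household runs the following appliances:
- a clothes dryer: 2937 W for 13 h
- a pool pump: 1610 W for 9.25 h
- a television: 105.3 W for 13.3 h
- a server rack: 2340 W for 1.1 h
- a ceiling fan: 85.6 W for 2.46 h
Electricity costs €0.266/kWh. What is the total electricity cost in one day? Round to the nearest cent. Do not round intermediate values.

€15.23

clothes dryer: 2937 W × 13 h = 38,181 Wh = 38.18 kWh
pool pump: 1610 W × 9.25 h = 14,892 Wh = 14.89 kWh
television: 105.3 W × 13.3 h = 1,400 Wh = 1.4 kWh
server rack: 2340 W × 1.1 h = 2,574 Wh = 2.574 kWh
ceiling fan: 85.6 W × 2.46 h = 211 Wh = 0.2106 kWh
Total energy = 38.18 + 14.89 + 1.4 + 2.574 + 0.2106 = 57.26 kWh
Cost = 57.26 kWh × €0.266 = €15.23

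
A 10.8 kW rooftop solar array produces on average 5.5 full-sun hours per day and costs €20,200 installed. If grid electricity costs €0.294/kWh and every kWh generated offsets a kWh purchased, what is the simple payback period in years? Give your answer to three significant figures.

3.17 years

Daily generation = 10.8 kW × 5.5 h = 59.4 kWh
Annual generation = 59.4 × 365 = 21681 kWh
Annual savings = 21681 × €0.294 = €6,374.21
Payback = €20,200 / €6,374.21 = 3.17 years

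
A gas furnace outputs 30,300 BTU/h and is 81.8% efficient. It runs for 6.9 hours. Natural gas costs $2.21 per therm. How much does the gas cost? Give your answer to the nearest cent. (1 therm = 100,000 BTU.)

Heat delivered = 30,300 BTU/h × 6.9 h = 209,070 BTU
Gas input = 209,070 / 0.818 = 255,587 BTU
= 255,587 / 100,000 = 2.556 therm
Cost = 2.556 × $2.21/therm = $5.65

$5.65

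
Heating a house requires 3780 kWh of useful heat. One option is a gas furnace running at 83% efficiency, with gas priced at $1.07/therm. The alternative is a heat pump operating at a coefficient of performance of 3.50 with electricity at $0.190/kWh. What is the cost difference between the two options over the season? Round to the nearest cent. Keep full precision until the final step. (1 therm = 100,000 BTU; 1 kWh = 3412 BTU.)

$38.93

Heat load = 3780 kWh × 3412 = 12,897,360 BTU
Gas: input = 12,897,360 / 0.83 = 15,538,988 BTU = 155.4 therm → 155.4 × $1.07 = $166.27
Heat pump: 12,897,360 BTU / 3412 = 3,780 kWh heat; / 3.50 = 1,080 kWh in → × $0.190 = $205.20
Difference = |$166.27 − $205.20| = $38.93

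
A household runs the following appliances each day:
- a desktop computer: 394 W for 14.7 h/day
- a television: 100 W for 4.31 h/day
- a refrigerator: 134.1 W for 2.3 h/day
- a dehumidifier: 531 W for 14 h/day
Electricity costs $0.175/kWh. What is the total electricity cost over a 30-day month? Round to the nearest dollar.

desktop computer: 394 W × 14.7 h × 30 d = 173,754 Wh = 173.8 kWh
television: 100 W × 4.31 h × 30 d = 12,930 Wh = 12.93 kWh
refrigerator: 134.1 W × 2.3 h × 30 d = 9,253 Wh = 9.253 kWh
dehumidifier: 531 W × 14 h × 30 d = 223,020 Wh = 223 kWh
Total energy = 173.8 + 12.93 + 9.253 + 223 = 419 kWh
Cost = 419 kWh × $0.175 = $73.32 ≈ $73

$73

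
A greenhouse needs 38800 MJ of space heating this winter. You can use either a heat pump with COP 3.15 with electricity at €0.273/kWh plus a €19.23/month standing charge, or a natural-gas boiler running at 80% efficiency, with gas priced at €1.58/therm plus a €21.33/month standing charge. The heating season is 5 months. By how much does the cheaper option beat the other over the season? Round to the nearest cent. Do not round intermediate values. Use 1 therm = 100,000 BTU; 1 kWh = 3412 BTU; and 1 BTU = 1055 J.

€197.31

Heat load = 38800 MJ = 38,800,000,000 J / 1055 = 36,777,251 BTU
Gas: input = 36,777,251 / 0.80 = 45,971,564 BTU = 459.7 therm → 459.7 × €1.58 = €726.35; + 5 × €21.33 standing = €833.00
Heat pump: 36,777,251 BTU / 3412 = 10,780 kWh heat; / 3.15 = 3,422 kWh in → × €0.273 = €934.16; + 5 × €19.23 standing = €1,030.31
Difference = |€833.00 − €1,030.31| = €197.31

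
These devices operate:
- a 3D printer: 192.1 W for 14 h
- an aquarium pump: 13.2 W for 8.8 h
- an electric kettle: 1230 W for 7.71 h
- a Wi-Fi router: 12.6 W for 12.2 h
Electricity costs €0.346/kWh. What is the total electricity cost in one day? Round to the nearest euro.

€4

3D printer: 192.1 W × 14 h = 2,689 Wh = 2.689 kWh
aquarium pump: 13.2 W × 8.8 h = 116 Wh = 0.1162 kWh
electric kettle: 1230 W × 7.71 h = 9,483 Wh = 9.483 kWh
Wi-Fi router: 12.6 W × 12.2 h = 154 Wh = 0.1537 kWh
Total energy = 2.689 + 0.1162 + 9.483 + 0.1537 = 12.44 kWh
Cost = 12.44 kWh × €0.346 = €4.31 ≈ €4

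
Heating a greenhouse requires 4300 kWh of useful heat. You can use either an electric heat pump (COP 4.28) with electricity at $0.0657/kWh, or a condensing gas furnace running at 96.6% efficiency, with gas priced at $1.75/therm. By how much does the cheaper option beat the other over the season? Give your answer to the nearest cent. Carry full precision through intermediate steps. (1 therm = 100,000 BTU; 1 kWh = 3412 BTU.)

Heat load = 4300 kWh × 3412 = 14,671,600 BTU
Gas: input = 14,671,600 / 0.966 = 15,187,992 BTU = 151.9 therm → 151.9 × $1.75 = $265.79
Heat pump: 14,671,600 BTU / 3412 = 4,300 kWh heat; / 4.28 = 1,005 kWh in → × $0.0657 = $66.01
Difference = |$265.79 − $66.01| = $199.78

$199.78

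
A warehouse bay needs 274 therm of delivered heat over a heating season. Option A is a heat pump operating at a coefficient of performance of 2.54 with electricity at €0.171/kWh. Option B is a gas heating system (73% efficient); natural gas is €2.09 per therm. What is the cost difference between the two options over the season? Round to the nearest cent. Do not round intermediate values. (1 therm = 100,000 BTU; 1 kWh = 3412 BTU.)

€243.83

Heat load = 274 therm × 100,000 = 27,400,000 BTU
Gas: input = 27,400,000 / 0.73 = 37,534,247 BTU = 375.3 therm → 375.3 × €2.09 = €784.47
Heat pump: 27,400,000 BTU / 3412 = 8,030 kWh heat; / 2.54 = 3,162 kWh in → × €0.171 = €540.63
Difference = |€784.47 − €540.63| = €243.83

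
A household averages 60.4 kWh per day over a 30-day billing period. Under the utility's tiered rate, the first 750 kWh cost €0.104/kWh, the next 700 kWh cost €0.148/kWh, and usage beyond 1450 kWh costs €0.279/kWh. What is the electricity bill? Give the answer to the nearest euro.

€283

Usage = 60.4 kWh/day × 30 days = 1812 kWh
First 750 kWh × €0.104 = €78.00
Next 700 kWh × €0.148 = €103.60
Remaining 362 kWh × €0.279 = €101.00
Total = €282.60 ≈ €283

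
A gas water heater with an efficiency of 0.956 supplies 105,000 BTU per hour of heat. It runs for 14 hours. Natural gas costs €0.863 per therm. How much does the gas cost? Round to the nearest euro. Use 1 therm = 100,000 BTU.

Heat delivered = 105,000 BTU/h × 14 h = 1,470,000 BTU
Gas input = 1,470,000 / 0.956 = 1,537,657 BTU
= 1,537,657 / 100,000 = 15.38 therm
Cost = 15.38 × €0.863/therm = €13.27 ≈ €13

€13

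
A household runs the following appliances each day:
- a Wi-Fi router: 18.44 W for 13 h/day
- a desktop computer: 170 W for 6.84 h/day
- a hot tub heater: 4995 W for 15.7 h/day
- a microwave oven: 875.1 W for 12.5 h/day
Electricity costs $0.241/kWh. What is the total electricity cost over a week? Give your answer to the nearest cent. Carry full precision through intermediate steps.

Wi-Fi router: 18.44 W × 13 h × 7 d = 1,678 Wh = 1.678 kWh
desktop computer: 170 W × 6.84 h × 7 d = 8,140 Wh = 8.14 kWh
hot tub heater: 4995 W × 15.7 h × 7 d = 548,950 Wh = 549 kWh
microwave oven: 875.1 W × 12.5 h × 7 d = 76,571 Wh = 76.57 kWh
Total energy = 1.678 + 8.14 + 549 + 76.57 = 635.3 kWh
Cost = 635.3 kWh × $0.241 = $153.12

$153.12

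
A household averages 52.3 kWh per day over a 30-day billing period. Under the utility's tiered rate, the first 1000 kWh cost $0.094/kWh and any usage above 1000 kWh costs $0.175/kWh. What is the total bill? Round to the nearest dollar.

$194

Usage = 52.3 kWh/day × 30 days = 1569 kWh
First 1000 kWh × $0.094 = $94.00
Remaining 569 kWh × $0.175 = $99.57
Total = $193.57 ≈ $194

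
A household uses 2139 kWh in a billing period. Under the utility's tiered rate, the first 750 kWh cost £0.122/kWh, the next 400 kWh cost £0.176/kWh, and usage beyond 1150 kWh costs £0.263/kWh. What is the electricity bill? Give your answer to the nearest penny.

First 750 kWh × £0.122 = £91.50
Next 400 kWh × £0.176 = £70.40
Remaining 989 kWh × £0.263 = £260.11
Total = £422.01

£422.01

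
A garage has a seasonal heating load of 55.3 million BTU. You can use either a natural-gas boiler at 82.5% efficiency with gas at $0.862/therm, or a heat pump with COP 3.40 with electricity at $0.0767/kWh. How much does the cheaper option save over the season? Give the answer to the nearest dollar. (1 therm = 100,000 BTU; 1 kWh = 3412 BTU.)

$212

Heat load = 55.3 × 10⁶ BTU = 55,300,000 BTU
Gas: input = 55,300,000 / 0.825 = 67,030,303 BTU = 670.3 therm → 670.3 × $0.862 = $577.80
Heat pump: 55,300,000 BTU / 3412 = 16,210 kWh heat; / 3.40 = 4,767 kWh in → × $0.0767 = $365.62
Difference = |$577.80 − $365.62| = $212.18 ≈ $212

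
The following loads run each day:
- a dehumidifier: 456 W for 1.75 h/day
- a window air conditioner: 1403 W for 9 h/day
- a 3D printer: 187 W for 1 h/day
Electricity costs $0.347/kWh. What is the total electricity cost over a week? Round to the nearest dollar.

dehumidifier: 456 W × 1.75 h × 7 d = 5,586 Wh = 5.586 kWh
window air conditioner: 1403 W × 9 h × 7 d = 88,389 Wh = 88.39 kWh
3D printer: 187 W × 1 h × 7 d = 1,309 Wh = 1.309 kWh
Total energy = 5.586 + 88.39 + 1.309 = 95.28 kWh
Cost = 95.28 kWh × $0.347 = $33.06 ≈ $33

$33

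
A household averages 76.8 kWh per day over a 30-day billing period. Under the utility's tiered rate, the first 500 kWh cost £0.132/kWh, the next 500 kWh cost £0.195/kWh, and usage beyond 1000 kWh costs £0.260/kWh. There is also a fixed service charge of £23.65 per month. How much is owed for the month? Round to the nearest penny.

£526.19

Usage = 76.8 kWh/day × 30 days = 2304 kWh
First 500 kWh × £0.132 = £66.00
Next 500 kWh × £0.195 = £97.50
Remaining 1304 kWh × £0.260 = £339.04
Energy charge = £502.54; + service £23.65 = £526.19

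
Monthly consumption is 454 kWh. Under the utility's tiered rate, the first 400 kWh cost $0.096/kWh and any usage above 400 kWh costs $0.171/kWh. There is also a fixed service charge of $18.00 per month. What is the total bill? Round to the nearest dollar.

First 400 kWh × $0.096 = $38.40
Remaining 54 kWh × $0.171 = $9.23
Energy charge = $47.63; + service $18.00 = $65.63 ≈ $66

$66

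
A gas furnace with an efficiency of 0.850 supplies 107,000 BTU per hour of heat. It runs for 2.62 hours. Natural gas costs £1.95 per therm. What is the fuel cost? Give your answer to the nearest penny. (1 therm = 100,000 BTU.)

Heat delivered = 107,000 BTU/h × 2.62 h = 280,340 BTU
Gas input = 280,340 / 0.850 = 329,812 BTU
= 329,812 / 100,000 = 3.298 therm
Cost = 3.298 × £1.95/therm = £6.43

£6.43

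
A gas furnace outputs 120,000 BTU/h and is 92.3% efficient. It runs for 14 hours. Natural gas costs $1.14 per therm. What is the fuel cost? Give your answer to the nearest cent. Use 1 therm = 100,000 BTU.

Heat delivered = 120,000 BTU/h × 14 h = 1,680,000 BTU
Gas input = 1,680,000 / 0.923 = 1,820,152 BTU
= 1,820,152 / 100,000 = 18.2 therm
Cost = 18.2 × $1.14/therm = $20.75

$20.75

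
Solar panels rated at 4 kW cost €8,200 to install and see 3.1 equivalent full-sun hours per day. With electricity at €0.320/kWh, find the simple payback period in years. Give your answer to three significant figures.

5.66 years

Daily generation = 4 kW × 3.1 h = 12.4 kWh
Annual generation = 12.4 × 365 = 4526 kWh
Annual savings = 4526 × €0.320 = €1,448.32
Payback = €8,200 / €1,448.32 = 5.66 years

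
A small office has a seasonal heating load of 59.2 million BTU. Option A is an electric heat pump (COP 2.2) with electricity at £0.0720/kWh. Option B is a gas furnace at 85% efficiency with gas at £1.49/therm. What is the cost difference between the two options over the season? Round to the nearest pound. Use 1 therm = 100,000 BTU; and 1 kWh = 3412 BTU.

Heat load = 59.2 × 10⁶ BTU = 59,200,000 BTU
Gas: input = 59,200,000 / 0.85 = 69,647,059 BTU = 696.5 therm → 696.5 × £1.49 = £1,037.74
Heat pump: 59,200,000 BTU / 3412 = 17,350 kWh heat; / 2.2 = 7,887 kWh in → × £0.0720 = £567.84
Difference = |£1,037.74 − £567.84| = £469.91 ≈ £470

£470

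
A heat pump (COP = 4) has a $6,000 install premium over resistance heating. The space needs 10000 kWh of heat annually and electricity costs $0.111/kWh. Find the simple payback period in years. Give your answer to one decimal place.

7.2 years

Resistance: 10000 kWh × $0.111 = $1,110.00/yr
Heat pump: 10000 / 4 = 2500 kWh in → × $0.111 = $277.50/yr
Annual savings = $832.50
Payback = $6,000 / $832.50 = 7.21 years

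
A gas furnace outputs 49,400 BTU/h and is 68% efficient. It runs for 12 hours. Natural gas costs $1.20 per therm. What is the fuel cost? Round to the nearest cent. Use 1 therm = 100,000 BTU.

$10.46

Heat delivered = 49,400 BTU/h × 12 h = 592,800 BTU
Gas input = 592,800 / 0.68 = 871,765 BTU
= 871,765 / 100,000 = 8.718 therm
Cost = 8.718 × $1.20/therm = $10.46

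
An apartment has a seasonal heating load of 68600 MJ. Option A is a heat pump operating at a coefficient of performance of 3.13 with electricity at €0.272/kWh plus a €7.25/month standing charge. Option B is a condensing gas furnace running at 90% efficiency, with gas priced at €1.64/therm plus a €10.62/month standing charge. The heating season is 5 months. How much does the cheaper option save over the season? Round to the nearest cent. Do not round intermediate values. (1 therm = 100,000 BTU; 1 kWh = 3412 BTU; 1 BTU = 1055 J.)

€454.38

Heat load = 68600 MJ = 68,600,000,000 J / 1055 = 65,023,697 BTU
Gas: input = 65,023,697 / 0.90 = 72,248,552 BTU = 722.5 therm → 722.5 × €1.64 = €1,184.88; + 5 × €10.62 standing = €1,237.98
Heat pump: 65,023,697 BTU / 3412 = 19,060 kWh heat; / 3.13 = 6,089 kWh in → × €0.272 = €1,656.10; + 5 × €7.25 standing = €1,692.35
Difference = |€1,237.98 − €1,692.35| = €454.38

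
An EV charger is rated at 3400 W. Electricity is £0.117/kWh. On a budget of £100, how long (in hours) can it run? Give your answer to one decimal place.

251.4 h

Energy budget = £100 / £0.117 per kWh = 854.7 kWh = 854,701 Wh
Runtime = 854,701 Wh / 3400 W = 251.4 h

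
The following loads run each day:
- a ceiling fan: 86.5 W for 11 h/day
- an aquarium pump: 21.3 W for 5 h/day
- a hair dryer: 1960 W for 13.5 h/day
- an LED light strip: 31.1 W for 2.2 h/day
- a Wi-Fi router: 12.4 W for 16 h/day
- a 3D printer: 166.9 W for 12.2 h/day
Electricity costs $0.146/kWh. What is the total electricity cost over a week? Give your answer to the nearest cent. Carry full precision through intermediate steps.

ceiling fan: 86.5 W × 11 h × 7 d = 6,660 Wh = 6.66 kWh
aquarium pump: 21.3 W × 5 h × 7 d = 746 Wh = 0.7455 kWh
hair dryer: 1960 W × 13.5 h × 7 d = 185,220 Wh = 185.2 kWh
LED light strip: 31.1 W × 2.2 h × 7 d = 479 Wh = 0.4789 kWh
Wi-Fi router: 12.4 W × 16 h × 7 d = 1,389 Wh = 1.389 kWh
3D printer: 166.9 W × 12.2 h × 7 d = 14,253 Wh = 14.25 kWh
Total energy = 6.66 + 0.7455 + 185.2 + 0.4789 + 1.389 + 14.25 = 208.7 kWh
Cost = 208.7 kWh × $0.146 = $30.48

$30.48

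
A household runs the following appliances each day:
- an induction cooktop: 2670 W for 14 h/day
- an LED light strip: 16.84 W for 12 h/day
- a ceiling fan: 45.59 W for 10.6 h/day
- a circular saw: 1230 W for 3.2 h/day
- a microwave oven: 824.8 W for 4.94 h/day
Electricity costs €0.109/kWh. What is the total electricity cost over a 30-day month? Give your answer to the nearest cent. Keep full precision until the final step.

€150.67

induction cooktop: 2670 W × 14 h × 30 d = 1,121,400 Wh = 1,121 kWh
LED light strip: 16.84 W × 12 h × 30 d = 6,062 Wh = 6.062 kWh
ceiling fan: 45.59 W × 10.6 h × 30 d = 14,498 Wh = 14.5 kWh
circular saw: 1230 W × 3.2 h × 30 d = 118,080 Wh = 118.1 kWh
microwave oven: 824.8 W × 4.94 h × 30 d = 122,235 Wh = 122.2 kWh
Total energy = 1,121 + 6.062 + 14.5 + 118.1 + 122.2 = 1,382 kWh
Cost = 1,382 kWh × €0.109 = €150.67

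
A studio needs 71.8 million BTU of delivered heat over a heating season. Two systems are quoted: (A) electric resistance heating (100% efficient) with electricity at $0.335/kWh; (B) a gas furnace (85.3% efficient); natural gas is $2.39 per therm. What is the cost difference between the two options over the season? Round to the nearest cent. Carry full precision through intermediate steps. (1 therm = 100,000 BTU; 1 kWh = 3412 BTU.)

Heat load = 71.8 × 10⁶ BTU = 71,800,000 BTU
Gas: input = 71,800,000 / 0.853 = 84,173,505 BTU = 841.7 therm → 841.7 × $2.39 = $2,011.75
Electric: 71,800,000 BTU / 3412 = 21,040 kWh → × $0.335 = $7,049.53
Difference = |$2,011.75 − $7,049.53| = $5,037.78

$5037.78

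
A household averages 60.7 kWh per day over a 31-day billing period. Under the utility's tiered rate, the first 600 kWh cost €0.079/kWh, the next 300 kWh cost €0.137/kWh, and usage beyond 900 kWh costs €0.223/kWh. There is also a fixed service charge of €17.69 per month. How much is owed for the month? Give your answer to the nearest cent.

€325.11

Usage = 60.7 kWh/day × 31 days = 1881.7 kWh
First 600 kWh × €0.079 = €47.40
Next 300 kWh × €0.137 = €41.10
Remaining 981.7 kWh × €0.223 = €218.92
Energy charge = €307.42; + service €17.69 = €325.11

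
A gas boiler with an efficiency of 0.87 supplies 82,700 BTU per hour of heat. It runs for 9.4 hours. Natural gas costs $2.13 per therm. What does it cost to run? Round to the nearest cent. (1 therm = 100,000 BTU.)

Heat delivered = 82,700 BTU/h × 9.4 h = 777,380 BTU
Gas input = 777,380 / 0.87 = 893,540 BTU
= 893,540 / 100,000 = 8.935 therm
Cost = 8.935 × $2.13/therm = $19.03

$19.03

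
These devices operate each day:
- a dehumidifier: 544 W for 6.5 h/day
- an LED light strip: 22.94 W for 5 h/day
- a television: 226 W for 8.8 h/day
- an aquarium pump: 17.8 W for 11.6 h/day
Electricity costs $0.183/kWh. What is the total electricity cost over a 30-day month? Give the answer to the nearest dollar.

$32

dehumidifier: 544 W × 6.5 h × 30 d = 106,080 Wh = 106.1 kWh
LED light strip: 22.94 W × 5 h × 30 d = 3,441 Wh = 3.441 kWh
television: 226 W × 8.8 h × 30 d = 59,664 Wh = 59.66 kWh
aquarium pump: 17.8 W × 11.6 h × 30 d = 6,194 Wh = 6.194 kWh
Total energy = 106.1 + 3.441 + 59.66 + 6.194 = 175.4 kWh
Cost = 175.4 kWh × $0.183 = $32.09 ≈ $32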